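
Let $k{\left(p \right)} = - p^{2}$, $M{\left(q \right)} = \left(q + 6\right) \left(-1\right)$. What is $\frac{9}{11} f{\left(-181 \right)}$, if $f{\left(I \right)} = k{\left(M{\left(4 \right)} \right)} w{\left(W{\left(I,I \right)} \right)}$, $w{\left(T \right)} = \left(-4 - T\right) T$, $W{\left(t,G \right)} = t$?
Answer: $\frac{28833300}{11} \approx 2.6212 \cdot 10^{6}$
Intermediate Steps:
$M{\left(q \right)} = -6 - q$ ($M{\left(q \right)} = \left(6 + q\right) \left(-1\right) = -6 - q$)
$w{\left(T \right)} = T \left(-4 - T\right)$
$f{\left(I \right)} = 100 I \left(4 + I\right)$ ($f{\left(I \right)} = - \left(-6 - 4\right)^{2} \left(- I \left(4 + I\right)\right) = - \left(-10\right)^{2} \left(- I \left(4 + I\right)\right) = \left(-1\right) 100 \left(- I \left(4 + I\right)\right) = - 100 \left(- I \left(4 + I\right)\right) = 100 I \left(4 + I\right)$)
$\frac{9}{11} f{\left(-181 \right)} = \frac{9}{11} \cdot 100 \left(-181\right) \left(4 - 181\right) = 9 \cdot \frac{1}{11} \cdot 100 \left(-181\right) \left(-177\right) = \frac{9}{11} \cdot 3203700 = \frac{28833300}{11}$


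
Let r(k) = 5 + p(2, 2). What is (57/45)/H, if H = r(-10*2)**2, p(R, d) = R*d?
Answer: 19/1215 ≈ 0.015638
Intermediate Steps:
r(k) = 9 (r(k) = 5 + 2*2 = 5 + 4 = 9)
H = 81 (H = 9**2 = 81)
(57/45)/H = (57/45)/81 = (57*(1/45))/81 = (1/81)*(19/15) = 19/1215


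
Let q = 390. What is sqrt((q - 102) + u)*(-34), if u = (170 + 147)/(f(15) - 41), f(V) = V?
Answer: -17*sqrt(186446)/13 ≈ -564.65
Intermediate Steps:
u = -317/26 (u = (170 + 147)/(15 - 41) = 317/(-26) = 317*(-1/26) = -317/26 ≈ -12.192)
sqrt((q - 102) + u)*(-34) = sqrt((390 - 102) - 317/26)*(-34) = sqrt(288 - 317/26)*(-34) = sqrt(7171/26)*(-34) = (sqrt(186446)/26)*(-34) = -17*sqrt(186446)/13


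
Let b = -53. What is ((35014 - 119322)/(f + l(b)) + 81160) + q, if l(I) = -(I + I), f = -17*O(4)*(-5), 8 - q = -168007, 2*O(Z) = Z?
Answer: 17171998/69 ≈ 2.4887e+5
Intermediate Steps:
O(Z) = Z/2
q = 168015 (q = 8 - 1*(-168007) = 8 + 168007 = 168015)
f = 170 (f = -17*4/2*(-5) = -17*2*(-5) = -34*(-5) = 170)
l(I) = -2*I
((35014 - 119322)/(f + l(b)) + 81160) + q = ((35014 - 119322)/(170 - 2*(-53)) + 81160) + 168015 = (-84308/(170 + 106) + 81160) + 168015 = (-84308/276 + 81160) + 168015 = (-84308*1/276 + 81160) + 168015 = (-21077/69 + 81160) + 168015 = 5578963/69 + 168015 = 17171998/69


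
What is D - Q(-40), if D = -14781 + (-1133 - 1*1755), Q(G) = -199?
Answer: -17470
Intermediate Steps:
D = -17669 (D = -14781 + (-1133 - 1755) = -14781 - 2888 = -17669)
D - Q(-40) = -17669 - 1*(-199) = -17669 + 199 = -17470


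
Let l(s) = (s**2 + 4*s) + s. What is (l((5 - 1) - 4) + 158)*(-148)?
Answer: -23384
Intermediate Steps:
l(s) = s**2 + 5*s
(l((5 - 1) - 4) + 158)*(-148) = (((5 - 1) - 4)*(5 + ((5 - 1) - 4)) + 158)*(-148) = ((4 - 4)*(5 + (4 - 4)) + 158)*(-148) = (0*(5 + 0) + 158)*(-148) = (0*5 + 158)*(-148) = (0 + 158)*(-148) = 158*(-148) = -23384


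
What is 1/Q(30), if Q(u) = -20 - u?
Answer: -1/50 ≈ -0.020000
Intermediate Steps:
1/Q(30) = 1/(-20 - 1*30) = 1/(-20 - 30) = 1/(-50) = -1/50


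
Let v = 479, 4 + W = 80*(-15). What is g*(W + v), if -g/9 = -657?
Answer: -4286925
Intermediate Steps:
W = -1204 (W = -4 + 80*(-15) = -4 - 1200 = -1204)
g = 5913 (g = -9*(-657) = 5913)
g*(W + v) = 5913*(-1204 + 479) = 5913*(-725) = -4286925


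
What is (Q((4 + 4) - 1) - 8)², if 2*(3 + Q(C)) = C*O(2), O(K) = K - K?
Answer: 121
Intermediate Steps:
O(K) = 0
Q(C) = -3 (Q(C) = -3 + (C*0)/2 = -3 + (½)*0 = -3 + 0 = -3)
(Q((4 + 4) - 1) - 8)² = (-3 - 8)² = (-11)² = 121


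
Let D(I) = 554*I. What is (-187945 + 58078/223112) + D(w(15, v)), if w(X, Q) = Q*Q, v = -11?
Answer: -13488318477/111556 ≈ -1.2091e+5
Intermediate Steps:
w(X, Q) = Q**2
(-187945 + 58078/223112) + D(w(15, v)) = (-187945 + 58078/223112) + 554*(-11)**2 = (-187945 + 58078*(1/223112)) + 554*121 = (-187945 + 29039/111556) + 67034 = -20966363381/111556 + 67034 = -13488318477/111556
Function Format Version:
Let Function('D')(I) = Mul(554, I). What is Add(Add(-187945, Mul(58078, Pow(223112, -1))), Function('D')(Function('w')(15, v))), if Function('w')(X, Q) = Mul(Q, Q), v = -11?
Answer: Rational(-13488318477, 111556) ≈ -1.2091e+5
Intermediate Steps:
Function('w')(X, Q) = Pow(Q, 2)
Add(Add(-187945, Mul(58078, Pow(223112, -1))), Function('D')(Function('w')(15, v))) = Add(Add(-187945, Mul(58078, Pow(223112, -1))), Mul(554, Pow(-11, 2))) = Add(Add(-187945, Mul(58078, Rational(1, 223112))), Mul(554, 121)) = Add(Add(-187945, Rational(29039, 111556)), 67034) = Add(Rational(-20966363381, 111556), 67034) = Rational(-13488318477, 111556)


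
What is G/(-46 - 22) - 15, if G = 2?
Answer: -511/34 ≈ -15.029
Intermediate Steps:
G/(-46 - 22) - 15 = 2/(-46 - 22) - 15 = 2/(-68) - 15 = -1/68*2 - 15 = -1/34 - 15 = -511/34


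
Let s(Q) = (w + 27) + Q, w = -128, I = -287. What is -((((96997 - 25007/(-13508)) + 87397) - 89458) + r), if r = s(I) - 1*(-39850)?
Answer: -1815473191/13508 ≈ -1.3440e+5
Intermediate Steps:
s(Q) = -101 + Q (s(Q) = (-128 + 27) + Q = -101 + Q)
r = 39462 (r = (-101 - 287) - 1*(-39850) = -388 + 39850 = 39462)
-((((96997 - 25007/(-13508)) + 87397) - 89458) + r) = -((((96997 - 25007/(-13508)) + 87397) - 89458) + 39462) = -((((96997 - 25007*(-1/13508)) + 87397) - 89458) + 39462) = -((((96997 + 25007/13508) + 87397) - 89458) + 39462) = -(((1310260483/13508 + 87397) - 89458) + 39462) = -((2490819159/13508 - 89458) + 39462) = -(1282420495/13508 + 39462) = -1*1815473191/13508 = -1815473191/13508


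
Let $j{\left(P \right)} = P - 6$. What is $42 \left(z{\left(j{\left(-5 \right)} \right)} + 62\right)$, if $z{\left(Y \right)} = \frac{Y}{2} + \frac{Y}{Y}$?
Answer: $2415$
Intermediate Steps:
$j{\left(P \right)} = -6 + P$ ($j{\left(P \right)} = P - 6 = -6 + P$)
$z{\left(Y \right)} = 1 + \frac{Y}{2}$ ($z{\left(Y \right)} = Y \frac{1}{2} + 1 = \frac{Y}{2} + 1 = 1 + \frac{Y}{2}$)
$42 \left(z{\left(j{\left(-5 \right)} \right)} + 62\right) = 42 \left(\left(1 + \frac{-6 - 5}{2}\right) + 62\right) = 42 \left(\left(1 + \frac{1}{2} \left(-11\right)\right) + 62\right) = 42 \left(\left(1 - \frac{11}{2}\right) + 62\right) = 42 \left(- \frac{9}{2} + 62\right) = 42 \cdot \frac{115}{2} = 2415$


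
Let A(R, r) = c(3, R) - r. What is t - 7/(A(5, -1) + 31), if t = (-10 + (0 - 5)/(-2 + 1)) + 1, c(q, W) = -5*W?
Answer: -5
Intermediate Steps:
A(R, r) = -r - 5*R (A(R, r) = -5*R - r = -r - 5*R)
t = -4 (t = (-10 - 5/(-1)) + 1 = (-10 - 5*(-1)) + 1 = (-10 + 5) + 1 = -5 + 1 = -4)
t - 7/(A(5, -1) + 31) = -4 - 7/((-1*(-1) - 5*5) + 31) = -4 - 7/((1 - 25) + 31) = -4 - 7/(-24 + 31) = -4 - 7/7 = -4 + (1/7)*(-7) = -4 - 1 = -5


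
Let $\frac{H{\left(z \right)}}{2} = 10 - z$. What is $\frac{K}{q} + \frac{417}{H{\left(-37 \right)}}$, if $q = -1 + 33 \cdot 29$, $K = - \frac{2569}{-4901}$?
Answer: $\frac{977017469}{220211732} \approx 4.4367$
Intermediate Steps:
$K = \frac{2569}{4901}$ ($K = \left(-2569\right) \left(- \frac{1}{4901}\right) = \frac{2569}{4901} \approx 0.52418$)
$q = 956$ ($q = -1 + 957 = 956$)
$H{\left(z \right)} = 20 - 2 z$ ($H{\left(z \right)} = 2 \left(10 - z\right) = 20 - 2 z$)
$\frac{K}{q} + \frac{417}{H{\left(-37 \right)}} = \frac{2569}{4901 \cdot 956} + \frac{417}{20 - -74} = \frac{2569}{4901} \cdot \frac{1}{956} + \frac{417}{20 + 74} = \frac{2569}{4685356} + \frac{417}{94} = \frac{977017469}{220211732}$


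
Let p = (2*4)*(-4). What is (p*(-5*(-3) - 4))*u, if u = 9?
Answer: -3168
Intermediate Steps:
p = -32 (p = 8*(-4) = -32)
(p*(-5*(-3) - 4))*u = -32*(-5*(-3) - 4)*9 = -32*(15 - 4)*9 = -32*11*9 = -352*9 = -3168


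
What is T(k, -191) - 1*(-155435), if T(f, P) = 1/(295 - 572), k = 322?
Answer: 43055494/277 ≈ 1.5544e+5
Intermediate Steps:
T(f, P) = -1/277 (T(f, P) = 1/(-277) = -1/277)
T(k, -191) - 1*(-155435) = -1/277 - 1*(-155435) = -1/277 + 155435 = 43055494/277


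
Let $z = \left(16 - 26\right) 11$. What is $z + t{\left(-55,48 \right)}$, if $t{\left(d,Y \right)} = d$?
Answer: $-165$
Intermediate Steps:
$z = -110$ ($z = \left(-10\right) 11 = -110$)
$z + t{\left(-55,48 \right)} = -110 - 55 = -165$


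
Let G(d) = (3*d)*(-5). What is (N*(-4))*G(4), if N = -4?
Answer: -960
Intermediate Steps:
G(d) = -15*d
(N*(-4))*G(4) = (-4*(-4))*(-15*4) = 16*(-60) = -960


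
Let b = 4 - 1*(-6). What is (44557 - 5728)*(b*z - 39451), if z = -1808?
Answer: -2233871199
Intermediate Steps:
b = 10 (b = 4 + 6 = 10)
(44557 - 5728)*(b*z - 39451) = (44557 - 5728)*(10*(-1808) - 39451) = 38829*(-18080 - 39451) = 38829*(-57531) = -2233871199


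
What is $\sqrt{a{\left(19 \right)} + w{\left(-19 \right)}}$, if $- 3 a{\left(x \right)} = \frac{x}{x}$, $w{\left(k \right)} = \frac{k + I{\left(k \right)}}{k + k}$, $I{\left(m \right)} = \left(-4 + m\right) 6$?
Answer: $\frac{\sqrt{49362}}{114} \approx 1.9489$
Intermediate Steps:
$I{\left(m \right)} = -24 + 6 m$
$w{\left(k \right)} = \frac{-24 + 7 k}{2 k}$ ($w{\left(k \right)} = \frac{k + \left(-24 + 6 k\right)}{k + k} = \frac{-24 + 7 k}{2 k}$)
$a{\left(x \right)} = - \frac{1}{3}$ ($a{\left(x \right)} = - \frac{x \frac{1}{x}}{3} = \left(- \frac{1}{3}\right) 1 = - \frac{1}{3}$)
$\sqrt{a{\left(19 \right)} + w{\left(-19 \right)}} = \sqrt{- \frac{1}{3} + \left(\frac{7}{2} - \frac{12}{-19}\right)} = \sqrt{- \frac{1}{3} + \left(\frac{7}{2} - - \frac{12}{19}\right)} = \sqrt{- \frac{1}{3} + \left(\frac{7}{2} + \frac{12}{19}\right)} = \sqrt{- \frac{1}{3} + \frac{157}{38}} = \sqrt{\frac{433}{114}} = \frac{\sqrt{49362}}{114}$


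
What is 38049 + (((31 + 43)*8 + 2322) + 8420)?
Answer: 49383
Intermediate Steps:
38049 + (((31 + 43)*8 + 2322) + 8420) = 38049 + ((74*8 + 2322) + 8420) = 38049 + ((592 + 2322) + 8420) = 38049 + (2914 + 8420) = 38049 + 11334 = 49383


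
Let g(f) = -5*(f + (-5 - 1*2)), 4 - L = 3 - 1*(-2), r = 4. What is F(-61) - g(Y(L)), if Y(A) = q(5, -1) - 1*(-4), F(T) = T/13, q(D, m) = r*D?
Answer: 1044/13 ≈ 80.308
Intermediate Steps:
q(D, m) = 4*D
L = -1 (L = 4 - (3 - 1*(-2)) = 4 - (3 + 2) = 4 - 1*5 = 4 - 5 = -1)
F(T) = T/13 (F(T) = T*(1/13) = T/13)
Y(A) = 24 (Y(A) = 4*5 - 1*(-4) = 20 + 4 = 24)
g(f) = 35 - 5*f (g(f) = -5*(f + (-5 - 2)) = -5*(f - 7) = -5*(-7 + f) = 35 - 5*f)
F(-61) - g(Y(L)) = (1/13)*(-61) - (35 - 5*24) = -61/13 - (35 - 120) = -61/13 - 1*(-85) = -61/13 + 85 = 1044/13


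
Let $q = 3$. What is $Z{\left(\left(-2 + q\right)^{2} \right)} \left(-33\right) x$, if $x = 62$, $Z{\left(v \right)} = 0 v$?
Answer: $0$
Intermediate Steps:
$Z{\left(v \right)} = 0$
$Z{\left(\left(-2 + q\right)^{2} \right)} \left(-33\right) x = 0 \left(-33\right) 62 = 0 \cdot 62 = 0$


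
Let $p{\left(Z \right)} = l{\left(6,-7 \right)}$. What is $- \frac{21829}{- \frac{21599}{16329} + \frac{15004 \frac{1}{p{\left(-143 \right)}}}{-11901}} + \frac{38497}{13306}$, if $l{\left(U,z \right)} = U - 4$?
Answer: $\frac{18819824017284025}{1683430132414} \approx 11179.0$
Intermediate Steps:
$l{\left(U,z \right)} = -4 + U$ ($l{\left(U,z \right)} = U - 4 = -4 + U$)
$p{\left(Z \right)} = 2$ ($p{\left(Z \right)} = -4 + 6 = 2$)
$- \frac{21829}{- \frac{21599}{16329} + \frac{15004 \frac{1}{p{\left(-143 \right)}}}{-11901}} + \frac{38497}{13306} = - \frac{21829}{- \frac{21599}{16329} + \frac{15004 \cdot \frac{1}{2}}{-11901}} + \frac{38497}{13306} = - \frac{21829}{\left(-21599\right) \frac{1}{16329} + 15004 \cdot \frac{1}{2} \left(- \frac{1}{11901}\right)} + 38497 \cdot \frac{1}{13306} = - \frac{21829}{- \frac{21599}{16329} + 7502 \left(- \frac{1}{11901}\right)} + \frac{38497}{13306} = - \frac{21829}{- \frac{21599}{16329} - \frac{7502}{11901}} + \frac{38497}{13306} = - \frac{21829}{- \frac{126516619}{64777143}} + \frac{38497}{13306} = \left(-21829\right) \left(- \frac{64777143}{126516619}\right) + \frac{38497}{13306} = \frac{1414020254547}{126516619} + \frac{38497}{13306} = \frac{18819824017284025}{1683430132414}$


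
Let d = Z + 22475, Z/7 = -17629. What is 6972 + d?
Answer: -93956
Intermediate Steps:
Z = -123403 (Z = 7*(-17629) = -123403)
d = -100928 (d = -123403 + 22475 = -100928)
6972 + d = 6972 - 100928 = -93956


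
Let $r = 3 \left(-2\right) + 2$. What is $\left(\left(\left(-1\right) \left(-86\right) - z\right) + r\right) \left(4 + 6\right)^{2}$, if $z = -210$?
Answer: $29200$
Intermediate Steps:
$r = -4$ ($r = -6 + 2 = -4$)
$\left(\left(\left(-1\right) \left(-86\right) - z\right) + r\right) \left(4 + 6\right)^{2} = \left(\left(\left(-1\right) \left(-86\right) - -210\right) - 4\right) \left(4 + 6\right)^{2} = \left(\left(86 + 210\right) - 4\right) 10^{2} = \left(296 - 4\right) 100 = 292 \cdot 100 = 29200$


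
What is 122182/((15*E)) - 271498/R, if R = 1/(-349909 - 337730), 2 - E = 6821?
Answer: 19095853943290088/102285 ≈ 1.8669e+11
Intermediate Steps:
E = -6819 (E = 2 - 1*6821 = 2 - 6821 = -6819)
R = -1/687639 (R = 1/(-687639) = -1/687639 ≈ -1.4543e-6)
122182/((15*E)) - 271498/R = 122182/((15*(-6819))) - 271498/(-1/687639) = 122182/(-102285) - 271498*(-687639) = 122182*(-1/102285) + 186692613222 = -122182/102285 + 186692613222 = 19095853943290088/102285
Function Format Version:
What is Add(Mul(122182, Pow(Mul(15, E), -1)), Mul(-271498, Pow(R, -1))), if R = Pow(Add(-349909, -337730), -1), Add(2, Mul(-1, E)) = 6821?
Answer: Rational(19095853943290088, 102285) ≈ 1.8669e+11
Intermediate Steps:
E = -6819 (E = Add(2, Mul(-1, 6821)) = Add(2, -6821) = -6819)
R = Rational(-1, 687639) (R = Pow(-687639, -1) = Rational(-1, 687639) ≈ -1.4543e-6)
Add(Mul(122182, Pow(Mul(15, E), -1)), Mul(-271498, Pow(R, -1))) = Add(Mul(122182, Pow(Mul(15, -6819), -1)), Mul(-271498, Pow(Rational(-1, 687639), -1))) = Add(Mul(122182, Pow(-102285, -1)), Mul(-271498, -687639)) = Add(Mul(122182, Rational(-1, 102285)), 186692613222) = Add(Rational(-122182, 102285), 186692613222) = Rational(19095853943290088, 102285)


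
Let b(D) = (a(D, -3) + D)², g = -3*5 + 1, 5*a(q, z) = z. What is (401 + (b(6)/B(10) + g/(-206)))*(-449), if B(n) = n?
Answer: -4670761563/25750 ≈ -1.8139e+5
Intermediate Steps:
a(q, z) = z/5
g = -14 (g = -15 + 1 = -14)
b(D) = (-⅗ + D)² (b(D) = ((⅕)*(-3) + D)² = (-⅗ + D)²)
(401 + (b(6)/B(10) + g/(-206)))*(-449) = (401 + (((-3 + 5*6)²/25)/10 - 14/(-206)))*(-449) = (401 + (((-3 + 30)²/25)*(⅒) - 14*(-1/206)))*(-449) = (401 + (((1/25)*27²)*(⅒) + 7/103))*(-449) = (401 + (((1/25)*729)*(⅒) + 7/103))*(-449) = (401 + ((729/25)*(⅒) + 7/103))*(-449) = (401 + (729/250 + 7/103))*(-449) = (401 + 76837/25750)*(-449) = (10402587/25750)*(-449) = -4670761563/25750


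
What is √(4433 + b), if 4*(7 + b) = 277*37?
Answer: √27953/2 ≈ 83.596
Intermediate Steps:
b = 10221/4 (b = -7 + (277*37)/4 = -7 + (¼)*10249 = -7 + 10249/4 = 10221/4 ≈ 2555.3)
√(4433 + b) = √(4433 + 10221/4) = √(27953/4) = √27953/2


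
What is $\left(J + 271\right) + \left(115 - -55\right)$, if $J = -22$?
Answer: $419$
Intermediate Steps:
$\left(J + 271\right) + \left(115 - -55\right) = \left(-22 + 271\right) + \left(115 - -55\right) = 249 + \left(115 + 55\right) = 249 + 170 = 419$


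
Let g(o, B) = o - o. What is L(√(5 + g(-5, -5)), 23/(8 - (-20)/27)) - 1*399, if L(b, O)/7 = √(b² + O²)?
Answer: -399 + 7*√664121/236 ≈ -374.83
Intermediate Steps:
g(o, B) = 0
L(b, O) = 7*√(O² + b²) (L(b, O) = 7*√(b² + O²) = 7*√(O² + b²))
L(√(5 + g(-5, -5)), 23/(8 - (-20)/27)) - 1*399 = 7*√((23/(8 - (-20)/27))² + (√(5 + 0))²) - 1*399 = 7*√((23/(8 - (-20)/27))² + (√5)²) - 399 = 7*√((23/(8 - 1*(-20/27)))² + 5) - 399 = 7*√((23/(8 + 20/27))² + 5) - 399 = 7*√((23/(236/27))² + 5) - 399 = 7*√((23*(27/236))² + 5) - 399 = 7*√((621/236)² + 5) - 399 = 7*√(385641/55696 + 5) - 399 = 7*√(664121/55696) - 399 = 7*(√664121/236) - 399 = 7*√664121/236 - 399 = -399 + 7*√664121/236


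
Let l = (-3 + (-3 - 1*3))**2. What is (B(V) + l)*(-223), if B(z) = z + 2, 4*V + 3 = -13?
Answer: -17617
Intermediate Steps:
V = -4 (V = -3/4 + (1/4)*(-13) = -3/4 - 13/4 = -4)
B(z) = 2 + z
l = 81 (l = (-3 + (-3 - 3))**2 = (-3 - 6)**2 = (-9)**2 = 81)
(B(V) + l)*(-223) = ((2 - 4) + 81)*(-223) = (-2 + 81)*(-223) = 79*(-223) = -17617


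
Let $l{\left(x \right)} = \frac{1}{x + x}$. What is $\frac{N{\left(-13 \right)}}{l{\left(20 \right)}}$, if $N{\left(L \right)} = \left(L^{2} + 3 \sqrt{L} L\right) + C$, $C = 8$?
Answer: $7080 - 1560 i \sqrt{13} \approx 7080.0 - 5624.7 i$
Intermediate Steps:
$N{\left(L \right)} = 8 + L^{2} + 3 L^{\frac{3}{2}}$ ($N{\left(L \right)} = \left(L^{2} + 3 \sqrt{L} L\right) + 8 = \left(L^{2} + 3 L^{\frac{3}{2}}\right) + 8 = 8 + L^{2} + 3 L^{\frac{3}{2}}$)
$l{\left(x \right)} = \frac{1}{2 x}$
$\frac{N{\left(-13 \right)}}{l{\left(20 \right)}} = \frac{8 + \left(-13\right)^{2} + 3 \left(-13\right)^{\frac{3}{2}}}{\frac{1}{2} \cdot \frac{1}{20}} = \frac{8 + 169 + 3 \left(- 13 i \sqrt{13}\right)}{\frac{1}{2} \cdot \frac{1}{20}} = \left(8 + 169 - 39 i \sqrt{13}\right) \frac{1}{\frac{1}{40}} = \left(177 - 39 i \sqrt{13}\right) 40 = 7080 - 1560 i \sqrt{13}$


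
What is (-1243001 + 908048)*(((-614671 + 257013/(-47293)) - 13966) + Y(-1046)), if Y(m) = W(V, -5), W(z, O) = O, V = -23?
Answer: 9958361405578407/47293 ≈ 2.1057e+11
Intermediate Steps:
Y(m) = -5
(-1243001 + 908048)*(((-614671 + 257013/(-47293)) - 13966) + Y(-1046)) = (-1243001 + 908048)*(((-614671 + 257013/(-47293)) - 13966) - 5) = -334953*(((-614671 + 257013*(-1/47293)) - 13966) - 5) = -334953*(((-614671 - 257013/47293) - 13966) - 5) = -334953*((-29069892616/47293 - 13966) - 5) = -334953*(-29730386654/47293 - 5) = -334953*(-29730623119/47293) = 9958361405578407/47293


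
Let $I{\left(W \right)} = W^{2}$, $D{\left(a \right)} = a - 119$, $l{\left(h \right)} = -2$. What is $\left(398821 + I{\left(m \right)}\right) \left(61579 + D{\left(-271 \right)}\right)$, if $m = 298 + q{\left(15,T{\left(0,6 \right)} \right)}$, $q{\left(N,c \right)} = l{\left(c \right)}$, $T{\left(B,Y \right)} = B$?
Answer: $29764593593$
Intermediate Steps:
$q{\left(N,c \right)} = -2$
$m = 296$ ($m = 298 - 2 = 296$)
$D{\left(a \right)} = -119 + a$ ($D{\left(a \right)} = a - 119 = -119 + a$)
$\left(398821 + I{\left(m \right)}\right) \left(61579 + D{\left(-271 \right)}\right) = \left(398821 + 296^{2}\right) \left(61579 - 390\right) = \left(398821 + 87616\right) \left(61579 - 390\right) = 486437 \cdot 61189 = 29764593593$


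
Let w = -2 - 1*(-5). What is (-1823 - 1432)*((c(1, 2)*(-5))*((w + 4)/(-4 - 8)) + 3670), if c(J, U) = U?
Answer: -23929675/2 ≈ -1.1965e+7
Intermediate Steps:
w = 3 (w = -2 + 5 = 3)
(-1823 - 1432)*((c(1, 2)*(-5))*((w + 4)/(-4 - 8)) + 3670) = (-1823 - 1432)*((2*(-5))*((3 + 4)/(-4 - 8)) + 3670) = -3255*(-70/(-12) + 3670) = -3255*(-70*(-1)/12 + 3670) = -3255*(-10*(-7/12) + 3670) = -3255*(35/6 + 3670) = -3255*22055/6 = -23929675/2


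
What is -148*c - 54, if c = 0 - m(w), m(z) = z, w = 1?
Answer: 94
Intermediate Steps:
c = -1 (c = 0 - 1*1 = 0 - 1 = -1)
-148*c - 54 = -148*(-1) - 54 = 148 - 54 = 94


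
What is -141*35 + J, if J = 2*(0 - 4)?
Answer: -4943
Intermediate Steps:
J = -8 (J = 2*(-4) = -8)
-141*35 + J = -141*35 - 8 = -4935 - 8 = -4943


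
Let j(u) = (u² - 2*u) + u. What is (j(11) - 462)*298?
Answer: -104896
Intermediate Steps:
j(u) = u² - u
(j(11) - 462)*298 = (11*(-1 + 11) - 462)*298 = (11*10 - 462)*298 = (110 - 462)*298 = -352*298 = -104896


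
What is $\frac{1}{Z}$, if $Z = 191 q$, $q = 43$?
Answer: $\frac{1}{8213} \approx 0.00012176$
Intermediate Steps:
$Z = 8213$ ($Z = 191 \cdot 43 = 8213$)
$\frac{1}{Z} = \frac{1}{8213}$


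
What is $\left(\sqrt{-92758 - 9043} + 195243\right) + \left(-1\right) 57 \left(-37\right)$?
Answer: $197352 + i \sqrt{101801} \approx 1.9735 \cdot 10^{5} + 319.06 i$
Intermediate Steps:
$\left(\sqrt{-92758 - 9043} + 195243\right) + \left(-1\right) 57 \left(-37\right) = \left(\sqrt{-101801} + 195243\right) - -2109 = \left(i \sqrt{101801} + 195243\right) + 2109 = \left(195243 + i \sqrt{101801}\right) + 2109 = 197352 + i \sqrt{101801}$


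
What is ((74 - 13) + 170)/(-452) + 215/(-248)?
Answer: -38617/28024 ≈ -1.3780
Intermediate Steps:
((74 - 13) + 170)/(-452) + 215/(-248) = (61 + 170)*(-1/452) + 215*(-1/248) = 231*(-1/452) - 215/248 = -231/452 - 215/248 = -38617/28024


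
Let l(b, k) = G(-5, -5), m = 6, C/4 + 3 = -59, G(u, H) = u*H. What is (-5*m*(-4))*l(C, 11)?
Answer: 3000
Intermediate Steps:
G(u, H) = H*u
C = -248 (C = -12 + 4*(-59) = -12 - 236 = -248)
l(b, k) = 25 (l(b, k) = -5*(-5) = 25)
(-5*m*(-4))*l(C, 11) = (-5*6*(-4))*25 = -30*(-4)*25 = 120*25 = 3000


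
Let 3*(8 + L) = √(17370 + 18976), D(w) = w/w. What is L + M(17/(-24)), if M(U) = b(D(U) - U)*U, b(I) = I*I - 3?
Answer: -109793/13824 + √36346/3 ≈ 55.607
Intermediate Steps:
D(w) = 1
L = -8 + √36346/3 (L = -8 + √(17370 + 18976)/3 = -8 + √36346/3 ≈ 55.549)
b(I) = -3 + I² (b(I) = I² - 3 = -3 + I²)
M(U) = U*(-3 + (1 - U)²) (M(U) = (-3 + (1 - U)²)*U = U*(-3 + (1 - U)²))
L + M(17/(-24)) = (-8 + √36346/3) + (17/(-24))*(-3 + (-1 + 17/(-24))²) = (-8 + √36346/3) + (17*(-1/24))*(-3 + (-1 + 17*(-1/24))²) = (-8 + √36346/3) - 17*(-3 + (-1 - 17/24)²)/24 = (-8 + √36346/3) - 17*(-3 + (-41/24)²)/24 = (-8 + √36346/3) - 17*(-3 + 1681/576)/24 = (-8 + √36346/3) - 17/24*(-47/576) = (-8 + √36346/3) + 799/13824 = -109793/13824 + √36346/3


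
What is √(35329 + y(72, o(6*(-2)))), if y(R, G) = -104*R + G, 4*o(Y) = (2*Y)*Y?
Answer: √27913 ≈ 167.07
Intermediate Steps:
o(Y) = Y²/2 (o(Y) = ((2*Y)*Y)/4 = (2*Y²)/4 = Y²/2)
y(R, G) = G - 104*R
√(35329 + y(72, o(6*(-2)))) = √(35329 + ((6*(-2))²/2 - 104*72)) = √(35329 + ((½)*(-12)² - 7488)) = √(35329 + ((½)*144 - 7488)) = √(35329 + (72 - 7488)) = √(35329 - 7416) = √27913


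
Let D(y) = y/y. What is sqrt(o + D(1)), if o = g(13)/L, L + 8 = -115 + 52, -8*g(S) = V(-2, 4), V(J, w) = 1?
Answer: sqrt(80798)/284 ≈ 1.0009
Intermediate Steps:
g(S) = -1/8 (g(S) = -1/8*1 = -1/8)
D(y) = 1
L = -71 (L = -8 + (-115 + 52) = -8 - 63 = -71)
o = 1/568 (o = -1/8/(-71) = -1/8*(-1/71) = 1/568 ≈ 0.0017606)
sqrt(o + D(1)) = sqrt(1/568 + 1) = sqrt(569/568) = sqrt(80798)/284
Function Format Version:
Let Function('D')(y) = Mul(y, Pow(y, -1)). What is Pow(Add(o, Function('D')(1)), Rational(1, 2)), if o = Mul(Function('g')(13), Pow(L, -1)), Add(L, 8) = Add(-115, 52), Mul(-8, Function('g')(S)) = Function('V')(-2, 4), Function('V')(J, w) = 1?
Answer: Mul(Rational(1, 284), Pow(80798, Rational(1, 2))) ≈ 1.0009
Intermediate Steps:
Function('g')(S) = Rational(-1, 8) (Function('g')(S) = Mul(Rational(-1, 8), 1) = Rational(-1, 8))
Function('D')(y) = 1
L = -71 (L = Add(-8, Add(-115, 52)) = Add(-8, -63) = -71)
o = Rational(1, 568) (o = Mul(Rational(-1, 8), Pow(-71, -1)) = Mul(Rational(-1, 8), Rational(-1, 71)) = Rational(1, 568) ≈ 0.0017606)
Pow(Add(o, Function('D')(1)), Rational(1, 2)) = Pow(Add(Rational(1, 568), 1), Rational(1, 2)) = Pow(Rational(569, 568), Rational(1, 2)) = Mul(Rational(1, 284), Pow(80798, Rational(1, 2)))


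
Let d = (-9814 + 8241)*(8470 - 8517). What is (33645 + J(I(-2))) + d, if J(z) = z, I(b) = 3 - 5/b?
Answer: 215163/2 ≈ 1.0758e+5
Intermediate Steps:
d = 73931 (d = -1573*(-47) = 73931)
(33645 + J(I(-2))) + d = (33645 + (3 - 5/(-2))) + 73931 = (33645 + (3 - 5*(-½))) + 73931 = (33645 + (3 + 5/2)) + 73931 = (33645 + 11/2) + 73931 = 67301/2 + 73931 = 215163/2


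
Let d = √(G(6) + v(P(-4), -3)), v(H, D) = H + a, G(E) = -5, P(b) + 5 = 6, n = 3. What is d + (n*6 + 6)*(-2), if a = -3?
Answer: -48 + I*√7 ≈ -48.0 + 2.6458*I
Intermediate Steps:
P(b) = 1 (P(b) = -5 + 6 = 1)
v(H, D) = -3 + H (v(H, D) = H - 3 = -3 + H)
d = I*√7 (d = √(-5 + (-3 + 1)) = √(-5 - 2) = √(-7) = I*√7 ≈ 2.6458*I)
d + (n*6 + 6)*(-2) = I*√7 + (3*6 + 6)*(-2) = I*√7 + (18 + 6)*(-2) = I*√7 + 24*(-2) = I*√7 - 48 = -48 + I*√7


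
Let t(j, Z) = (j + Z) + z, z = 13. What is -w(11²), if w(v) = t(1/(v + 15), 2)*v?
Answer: -246961/136 ≈ -1815.9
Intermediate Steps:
t(j, Z) = 13 + Z + j (t(j, Z) = (j + Z) + 13 = (Z + j) + 13 = 13 + Z + j)
w(v) = v*(15 + 1/(15 + v)) (w(v) = (13 + 2 + 1/(v + 15))*v = (13 + 2 + 1/(15 + v))*v = (15 + 1/(15 + v))*v = v*(15 + 1/(15 + v)))
-w(11²) = -11²*(226 + 15*11²)/(15 + 11²) = -121*(226 + 15*121)/(15 + 121) = -121*(226 + 1815)/136 = -121*2041/136 = -1*246961/136 = -246961/136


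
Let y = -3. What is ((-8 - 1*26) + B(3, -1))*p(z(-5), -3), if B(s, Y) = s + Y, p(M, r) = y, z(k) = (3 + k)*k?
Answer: 96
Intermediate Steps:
z(k) = k*(3 + k)
p(M, r) = -3
B(s, Y) = Y + s
((-8 - 1*26) + B(3, -1))*p(z(-5), -3) = ((-8 - 1*26) + (-1 + 3))*(-3) = ((-8 - 26) + 2)*(-3) = (-34 + 2)*(-3) = -32*(-3) = 96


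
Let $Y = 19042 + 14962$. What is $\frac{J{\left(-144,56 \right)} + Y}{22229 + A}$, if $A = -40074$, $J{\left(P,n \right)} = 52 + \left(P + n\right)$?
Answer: $- \frac{33968}{17845} \approx -1.9035$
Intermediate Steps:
$J{\left(P,n \right)} = 52 + P + n$
$Y = 34004$
$\frac{J{\left(-144,56 \right)} + Y}{22229 + A} = \frac{\left(52 - 144 + 56\right) + 34004}{22229 - 40074} = \frac{-36 + 34004}{-17845} = 33968 \left(- \frac{1}{17845}\right) = - \frac{33968}{17845}$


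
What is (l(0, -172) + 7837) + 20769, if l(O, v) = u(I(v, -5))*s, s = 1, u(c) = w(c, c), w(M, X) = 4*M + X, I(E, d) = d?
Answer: 28581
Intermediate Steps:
w(M, X) = X + 4*M
u(c) = 5*c (u(c) = c + 4*c = 5*c)
l(O, v) = -25 (l(O, v) = (5*(-5))*1 = -25*1 = -25)
(l(0, -172) + 7837) + 20769 = (-25 + 7837) + 20769 = 7812 + 20769 = 28581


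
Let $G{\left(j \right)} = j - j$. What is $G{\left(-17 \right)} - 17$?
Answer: $-17$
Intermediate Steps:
$G{\left(j \right)} = 0$
$G{\left(-17 \right)} - 17 = 0 - 17 = -17$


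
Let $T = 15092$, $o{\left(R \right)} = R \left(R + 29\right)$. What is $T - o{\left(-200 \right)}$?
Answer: $-19108$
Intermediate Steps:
$o{\left(R \right)} = R \left(29 + R\right)$
$T - o{\left(-200 \right)} = 15092 - - 200 \left(29 - 200\right) = 15092 - \left(-200\right) \left(-171\right) = 15092 - 34200 = -19108$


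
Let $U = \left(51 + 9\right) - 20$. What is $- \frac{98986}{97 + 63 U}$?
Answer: $- \frac{98986}{2617} \approx -37.824$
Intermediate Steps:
$U = 40$ ($U = 60 - 20 = 40$)
$- \frac{98986}{97 + 63 U} = - \frac{98986}{97 + 63 \cdot 40} = - \frac{98986}{97 + 2520} = - \frac{98986}{2617}$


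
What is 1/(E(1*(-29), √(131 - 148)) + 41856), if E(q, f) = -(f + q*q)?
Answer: 41015/1682230242 + I*√17/1682230242 ≈ 2.4381e-5 + 2.451e-9*I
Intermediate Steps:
E(q, f) = -f - q² (E(q, f) = -(f + q²) = -f - q²)
1/(E(1*(-29), √(131 - 148)) + 41856) = 1/((-√(131 - 148) - (1*(-29))²) + 41856) = 1/((-√(-17) - 1*(-29)²) + 41856) = 1/((-I*√17 - 1*841) + 41856) = 1/((-I*√17 - 841) + 41856) = 1/((-841 - I*√17) + 41856) = 1/(41015 - I*√17)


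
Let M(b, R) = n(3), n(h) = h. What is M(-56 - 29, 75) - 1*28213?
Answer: -28210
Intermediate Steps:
M(b, R) = 3
M(-56 - 29, 75) - 1*28213 = 3 - 1*28213 = 3 - 28213 = -28210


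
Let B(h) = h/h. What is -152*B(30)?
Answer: -152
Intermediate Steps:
B(h) = 1
-152*B(30) = -152*1 = -152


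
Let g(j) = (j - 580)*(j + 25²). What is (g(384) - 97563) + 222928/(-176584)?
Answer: -6518780737/22073 ≈ -2.9533e+5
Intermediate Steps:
g(j) = (-580 + j)*(625 + j) (g(j) = (-580 + j)*(j + 625) = (-580 + j)*(625 + j))
(g(384) - 97563) + 222928/(-176584) = ((-362500 + 384² + 45*384) - 97563) + 222928/(-176584) = ((-362500 + 147456 + 17280) - 97563) + 222928*(-1/176584) = (-197764 - 97563) - 27866/22073 = -295327 - 27866/22073 = -6518780737/22073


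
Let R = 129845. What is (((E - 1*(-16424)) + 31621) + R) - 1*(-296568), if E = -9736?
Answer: 464722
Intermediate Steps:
(((E - 1*(-16424)) + 31621) + R) - 1*(-296568) = (((-9736 - 1*(-16424)) + 31621) + 129845) - 1*(-296568) = (((-9736 + 16424) + 31621) + 129845) + 296568 = ((6688 + 31621) + 129845) + 296568 = (38309 + 129845) + 296568 = 168154 + 296568 = 464722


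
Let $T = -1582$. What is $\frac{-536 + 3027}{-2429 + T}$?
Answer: $- \frac{2491}{4011} \approx -0.62104$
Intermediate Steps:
$\frac{-536 + 3027}{-2429 + T} = \frac{-536 + 3027}{-2429 - 1582} = \frac{2491}{-4011} = 2491 \left(- \frac{1}{4011}\right) = - \frac{2491}{4011}$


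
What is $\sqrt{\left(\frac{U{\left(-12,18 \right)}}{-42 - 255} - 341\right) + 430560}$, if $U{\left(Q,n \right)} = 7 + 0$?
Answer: $\frac{2 \sqrt{1054144047}}{99} \approx 655.91$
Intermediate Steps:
$U{\left(Q,n \right)} = 7$
$\sqrt{\left(\frac{U{\left(-12,18 \right)}}{-42 - 255} - 341\right) + 430560} = \sqrt{\left(\frac{7}{-42 - 255} - 341\right) + 430560} = \sqrt{\left(\frac{7}{-297} - 341\right) + 430560} = \sqrt{\left(7 \left(- \frac{1}{297}\right) - 341\right) + 430560} = \sqrt{\left(- \frac{7}{297} - 341\right) + 430560} = \sqrt{- \frac{101284}{297} + 430560} = \sqrt{\frac{127775036}{297}} = \frac{2 \sqrt{1054144047}}{99}$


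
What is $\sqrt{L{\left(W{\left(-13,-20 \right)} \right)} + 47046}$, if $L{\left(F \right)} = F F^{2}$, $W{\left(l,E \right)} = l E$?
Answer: $7 \sqrt{359654} \approx 4198.0$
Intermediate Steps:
$W{\left(l,E \right)} = E l$
$L{\left(F \right)} = F^{3}$
$\sqrt{L{\left(W{\left(-13,-20 \right)} \right)} + 47046} = \sqrt{\left(\left(-20\right) \left(-13\right)\right)^{3} + 47046} = \sqrt{260^{3} + 47046} = \sqrt{17576000 + 47046} = \sqrt{17623046} = 7 \sqrt{359654}$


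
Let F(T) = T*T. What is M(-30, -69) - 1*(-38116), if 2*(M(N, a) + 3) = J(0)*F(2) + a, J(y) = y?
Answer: 76157/2 ≈ 38079.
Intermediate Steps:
F(T) = T²
M(N, a) = -3 + a/2 (M(N, a) = -3 + (0*2² + a)/2 = -3 + (0*4 + a)/2 = -3 + (0 + a)/2 = -3 + a/2)
M(-30, -69) - 1*(-38116) = (-3 + (½)*(-69)) - 1*(-38116) = (-3 - 69/2) + 38116 = -75/2 + 38116 = 76157/2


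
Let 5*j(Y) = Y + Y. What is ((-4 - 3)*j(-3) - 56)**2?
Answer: 56644/25 ≈ 2265.8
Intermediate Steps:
j(Y) = 2*Y/5 (j(Y) = (Y + Y)/5 = (2*Y)/5 = 2*Y/5)
((-4 - 3)*j(-3) - 56)**2 = ((-4 - 3)*((2/5)*(-3)) - 56)**2 = (-7*(-6/5) - 56)**2 = (42/5 - 56)**2 = (-238/5)**2 = 56644/25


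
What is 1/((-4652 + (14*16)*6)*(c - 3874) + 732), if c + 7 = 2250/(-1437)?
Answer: 479/6152400320 ≈ 7.7856e-8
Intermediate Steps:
c = -4103/479 (c = -7 + 2250/(-1437) = -7 + 2250*(-1/1437) = -7 - 750/479 = -4103/479 ≈ -8.5658)
1/((-4652 + (14*16)*6)*(c - 3874) + 732) = 1/((-4652 + (14*16)*6)*(-4103/479 - 3874) + 732) = 1/((-4652 + 224*6)*(-1859749/479) + 732) = 1/((-4652 + 1344)*(-1859749/479) + 732) = 1/(-3308*(-1859749/479) + 732) = 1/(6152049692/479 + 732) = 1/(6152400320/479) = 479/6152400320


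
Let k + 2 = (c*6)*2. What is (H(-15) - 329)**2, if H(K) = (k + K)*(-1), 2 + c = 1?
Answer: 90000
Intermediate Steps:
c = -1 (c = -2 + 1 = -1)
k = -14 (k = -2 - 1*6*2 = -2 - 6*2 = -2 - 12 = -14)
H(K) = 14 - K (H(K) = (-14 + K)*(-1) = 14 - K)
(H(-15) - 329)**2 = ((14 - 1*(-15)) - 329)**2 = ((14 + 15) - 329)**2 = (29 - 329)**2 = (-300)**2 = 90000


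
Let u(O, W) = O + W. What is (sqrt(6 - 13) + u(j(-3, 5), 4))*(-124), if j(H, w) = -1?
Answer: -372 - 124*I*sqrt(7) ≈ -372.0 - 328.07*I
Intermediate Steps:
(sqrt(6 - 13) + u(j(-3, 5), 4))*(-124) = (sqrt(6 - 13) + (-1 + 4))*(-124) = (sqrt(-7) + 3)*(-124) = (I*sqrt(7) + 3)*(-124) = (3 + I*sqrt(7))*(-124) = -372 - 124*I*sqrt(7)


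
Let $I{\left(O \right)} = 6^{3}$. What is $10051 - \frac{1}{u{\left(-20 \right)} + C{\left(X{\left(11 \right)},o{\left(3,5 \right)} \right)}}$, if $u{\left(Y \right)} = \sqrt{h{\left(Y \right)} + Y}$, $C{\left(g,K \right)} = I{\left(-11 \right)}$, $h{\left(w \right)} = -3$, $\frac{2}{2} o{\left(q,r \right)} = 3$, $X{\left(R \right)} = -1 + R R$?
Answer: $\frac{469170413}{46679} + \frac{i \sqrt{23}}{46679} \approx 10051.0 + 0.00010274 i$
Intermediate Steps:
$X{\left(R \right)} = -1 + R^{2}$
$I{\left(O \right)} = 216$
$o{\left(q,r \right)} = 3$
$C{\left(g,K \right)} = 216$
$u{\left(Y \right)} = \sqrt{-3 + Y}$
$10051 - \frac{1}{u{\left(-20 \right)} + C{\left(X{\left(11 \right)},o{\left(3,5 \right)} \right)}} = 10051 - \frac{1}{\sqrt{-3 - 20} + 216} = 10051 - \frac{1}{\sqrt{-23} + 216} = 10051 - \frac{1}{i \sqrt{23} + 216} = 10051 - \frac{1}{216 + i \sqrt{23}}$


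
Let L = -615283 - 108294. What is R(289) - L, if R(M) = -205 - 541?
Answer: 722831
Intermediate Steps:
R(M) = -746
L = -723577
R(289) - L = -746 - 1*(-723577) = -746 + 723577 = 722831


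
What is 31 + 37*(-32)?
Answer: -1153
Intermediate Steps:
31 + 37*(-32) = 31 - 1184 = -1153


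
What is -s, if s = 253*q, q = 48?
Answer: -12144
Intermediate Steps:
s = 12144 (s = 253*48 = 12144)
-s = -1*12144 = -12144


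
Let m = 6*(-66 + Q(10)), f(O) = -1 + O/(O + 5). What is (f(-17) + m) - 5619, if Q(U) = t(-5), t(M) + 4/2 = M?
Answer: -72679/12 ≈ -6056.6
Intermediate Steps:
t(M) = -2 + M
Q(U) = -7 (Q(U) = -2 - 5 = -7)
f(O) = -1 + O/(5 + O)
m = -438 (m = 6*(-66 - 7) = 6*(-73) = -438)
(f(-17) + m) - 5619 = (-5/(5 - 17) - 438) - 5619 = (-5/(-12) - 438) - 5619 = (-5*(-1/12) - 438) - 5619 = (5/12 - 438) - 5619 = -5251/12 - 5619 = -72679/12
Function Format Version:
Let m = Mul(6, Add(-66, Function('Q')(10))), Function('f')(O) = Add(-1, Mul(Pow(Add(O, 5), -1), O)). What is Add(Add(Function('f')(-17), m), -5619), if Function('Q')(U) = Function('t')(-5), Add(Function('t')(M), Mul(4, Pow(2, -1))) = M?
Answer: Rational(-72679, 12) ≈ -6056.6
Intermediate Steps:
Function('t')(M) = Add(-2, M)
Function('Q')(U) = -7 (Function('Q')(U) = Add(-2, -5) = -7)
Function('f')(O) = Add(-1, Mul(O, Pow(Add(5, O), -1))) (Function('f')(O) = Add(-1, Mul(Pow(Add(5, O), -1), O)) = Add(-1, Mul(O, Pow(Add(5, O), -1))))
m = -438 (m = Mul(6, Add(-66, -7)) = Mul(6, -73) = -438)
Add(Add(Function('f')(-17), m), -5619) = Add(Add(Mul(-5, Pow(Add(5, -17), -1)), -438), -5619) = Add(Add(Mul(-5, Pow(-12, -1)), -438), -5619) = Add(Add(Mul(-5, Rational(-1, 12)), -438), -5619) = Add(Add(Rational(5, 12), -438), -5619) = Add(Rational(-5251, 12), -5619) = Rational(-72679, 12)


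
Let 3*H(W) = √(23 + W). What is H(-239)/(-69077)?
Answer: -2*I*√6/69077 ≈ -7.0921e-5*I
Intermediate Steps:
H(W) = √(23 + W)/3
H(-239)/(-69077) = (√(23 - 239)/3)/(-69077) = (√(-216)/3)*(-1/69077) = ((6*I*√6)/3)*(-1/69077) = (2*I*√6)*(-1/69077) = -2*I*√6/69077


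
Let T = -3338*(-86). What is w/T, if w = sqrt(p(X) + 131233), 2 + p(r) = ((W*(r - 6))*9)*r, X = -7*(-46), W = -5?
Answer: I*sqrt(4447609)/287068 ≈ 0.0073465*I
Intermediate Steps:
X = 322
p(r) = -2 + r*(270 - 45*r) (p(r) = -2 + (-5*(r - 6)*9)*r = -2 + (-5*(-6 + r)*9)*r = -2 + ((30 - 5*r)*9)*r = -2 + (270 - 45*r)*r = -2 + r*(270 - 45*r))
T = 287068
w = I*sqrt(4447609) (w = sqrt((-2 - 45*322**2 + 270*322) + 131233) = sqrt((-2 - 45*103684 + 86940) + 131233) = sqrt((-2 - 4665780 + 86940) + 131233) = sqrt(-4578842 + 131233) = sqrt(-4447609) = I*sqrt(4447609) ≈ 2108.9*I)
w/T = (I*sqrt(4447609))/287068 = (I*sqrt(4447609))*(1/287068) = I*sqrt(4447609)/287068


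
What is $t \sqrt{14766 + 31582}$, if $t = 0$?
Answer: $0$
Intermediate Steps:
$t \sqrt{14766 + 31582} = 0 \sqrt{14766 + 31582} = 0 \sqrt{46348} = 0 \cdot 2 \sqrt{11587} = 0$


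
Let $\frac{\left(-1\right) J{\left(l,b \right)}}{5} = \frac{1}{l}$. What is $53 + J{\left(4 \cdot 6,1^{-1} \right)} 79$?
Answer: $\frac{877}{24} \approx 36.542$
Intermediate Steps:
$J{\left(l,b \right)} = - \frac{5}{l}$
$53 + J{\left(4 \cdot 6,1^{-1} \right)} 79 = 53 + - \frac{5}{4 \cdot 6} \cdot 79 = 53 + - \frac{5}{24} \cdot 79 = 53 + \left(-5\right) \frac{1}{24} \cdot 79 = 53 - \frac{395}{24} = \frac{877}{24}$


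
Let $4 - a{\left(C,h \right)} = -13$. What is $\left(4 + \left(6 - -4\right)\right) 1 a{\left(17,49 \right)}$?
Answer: $238$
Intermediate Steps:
$a{\left(C,h \right)} = 17$ ($a{\left(C,h \right)} = 4 - -13 = 4 + 13 = 17$)
$\left(4 + \left(6 - -4\right)\right) 1 a{\left(17,49 \right)} = \left(4 + \left(6 - -4\right)\right) 1 \cdot 17 = \left(4 + \left(6 + 4\right)\right) 1 \cdot 17 = \left(4 + 10\right) 1 \cdot 17 = 14 \cdot 1 \cdot 17 = 14 \cdot 17 = 238$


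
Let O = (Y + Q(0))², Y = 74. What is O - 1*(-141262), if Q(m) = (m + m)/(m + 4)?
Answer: 146738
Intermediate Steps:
Q(m) = 2*m/(4 + m) (Q(m) = (2*m)/(4 + m) = 2*m/(4 + m))
O = 5476 (O = (74 + 2*0/(4 + 0))² = (74 + 2*0/4)² = (74 + 2*0*(¼))² = (74 + 0)² = 74² = 5476)
O - 1*(-141262) = 5476 - 1*(-141262) = 5476 + 141262 = 146738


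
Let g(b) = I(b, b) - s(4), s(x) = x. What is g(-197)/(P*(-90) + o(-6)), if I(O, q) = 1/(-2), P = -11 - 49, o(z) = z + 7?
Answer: -9/10802 ≈ -0.00083318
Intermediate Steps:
o(z) = 7 + z
P = -60
I(O, q) = -½
g(b) = -9/2 (g(b) = -½ - 1*4 = -½ - 4 = -9/2)
g(-197)/(P*(-90) + o(-6)) = -9/(2*(-60*(-90) + (7 - 6))) = -9/(2*(5400 + 1)) = -9/2/5401 = -9/2*1/5401 = -9/10802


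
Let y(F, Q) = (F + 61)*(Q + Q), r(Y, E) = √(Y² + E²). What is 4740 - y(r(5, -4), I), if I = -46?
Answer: 10352 + 92*√41 ≈ 10941.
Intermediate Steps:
r(Y, E) = √(E² + Y²)
y(F, Q) = 2*Q*(61 + F) (y(F, Q) = (61 + F)*(2*Q) = 2*Q*(61 + F))
4740 - y(r(5, -4), I) = 4740 - 2*(-46)*(61 + √((-4)² + 5²)) = 4740 - 2*(-46)*(61 + √(16 + 25)) = 4740 - 2*(-46)*(61 + √41) = 4740 - (-5612 - 92*√41) = 4740 + (5612 + 92*√41) = 10352 + 92*√41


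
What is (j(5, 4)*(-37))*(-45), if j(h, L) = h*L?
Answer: 33300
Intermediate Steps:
j(h, L) = L*h
(j(5, 4)*(-37))*(-45) = ((4*5)*(-37))*(-45) = (20*(-37))*(-45) = -740*(-45) = 33300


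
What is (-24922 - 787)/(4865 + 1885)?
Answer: -25709/6750 ≈ -3.8087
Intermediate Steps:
(-24922 - 787)/(4865 + 1885) = -25709/6750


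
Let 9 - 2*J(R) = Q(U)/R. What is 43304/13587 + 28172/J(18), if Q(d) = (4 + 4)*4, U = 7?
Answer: 6892728112/883155 ≈ 7804.7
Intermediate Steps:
Q(d) = 32 (Q(d) = 8*4 = 32)
J(R) = 9/2 - 16/R
43304/13587 + 28172/J(18) = 43304/13587 + 28172/(9/2 - 16/18) = 43304*(1/13587) + 28172/(9/2 - 16*1/18) = 43304/13587 + 28172/(9/2 - 8/9) = 43304/13587 + 28172/(65/18) = 43304/13587 + 28172*(18/65) = 43304/13587 + 507096/65 = 6892728112/883155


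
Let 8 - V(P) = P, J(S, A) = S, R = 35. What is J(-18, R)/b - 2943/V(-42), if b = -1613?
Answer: -4746159/80650 ≈ -58.849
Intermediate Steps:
V(P) = 8 - P
J(-18, R)/b - 2943/V(-42) = -18/(-1613) - 2943/(8 - 1*(-42)) = -18*(-1/1613) - 2943/(8 + 42) = 18/1613 - 2943/50 = -4746159/80650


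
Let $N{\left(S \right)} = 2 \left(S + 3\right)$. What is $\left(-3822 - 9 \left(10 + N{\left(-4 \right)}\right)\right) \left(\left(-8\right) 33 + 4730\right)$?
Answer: $-17390604$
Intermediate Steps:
$N{\left(S \right)} = 6 + 2 S$ ($N{\left(S \right)} = 2 \left(3 + S\right) = 6 + 2 S$)
$\left(-3822 - 9 \left(10 + N{\left(-4 \right)}\right)\right) \left(\left(-8\right) 33 + 4730\right) = \left(-3822 - 9 \left(10 + \left(6 + 2 \left(-4\right)\right)\right)\right) \left(\left(-8\right) 33 + 4730\right) = \left(-3822 - 9 \left(10 + \left(6 - 8\right)\right)\right) \left(-264 + 4730\right) = \left(-3822 - 9 \left(10 - 2\right)\right) 4466 = \left(-3822 - 72\right) 4466 = \left(-3894\right) 4466 = -17390604$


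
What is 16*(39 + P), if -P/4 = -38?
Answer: 3056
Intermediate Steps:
P = 152 (P = -4*(-38) = 152)
16*(39 + P) = 16*(39 + 152) = 16*191 = 3056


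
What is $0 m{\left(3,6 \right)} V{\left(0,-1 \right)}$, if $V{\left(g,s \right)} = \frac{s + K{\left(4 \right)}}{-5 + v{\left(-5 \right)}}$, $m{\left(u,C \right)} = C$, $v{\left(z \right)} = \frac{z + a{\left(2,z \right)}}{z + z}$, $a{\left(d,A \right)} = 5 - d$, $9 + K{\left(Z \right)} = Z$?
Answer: $0$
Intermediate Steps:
$K{\left(Z \right)} = -9 + Z$
$v{\left(z \right)} = \frac{3 + z}{2 z}$ ($v{\left(z \right)} = \frac{z + \left(5 - 2\right)}{z + z} = \frac{z + \left(5 - 2\right)}{2 z} = \left(z + 3\right) \frac{1}{2 z} = \left(3 + z\right) \frac{1}{2 z} = \frac{3 + z}{2 z}$)
$V{\left(g,s \right)} = \frac{25}{24} - \frac{5 s}{24}$ ($V{\left(g,s \right)} = \frac{s + \left(-9 + 4\right)}{-5 + \frac{3 - 5}{2 \left(-5\right)}} = \frac{s - 5}{-5 + \frac{1}{2} \left(- \frac{1}{5}\right) \left(-2\right)} = \frac{-5 + s}{-5 + \frac{1}{5}} = \frac{-5 + s}{- \frac{24}{5}} = \left(-5 + s\right) \left(- \frac{5}{24}\right) = \frac{25}{24} - \frac{5 s}{24}$)
$0 m{\left(3,6 \right)} V{\left(0,-1 \right)} = 0 \cdot 6 \left(\frac{25}{24} - - \frac{5}{24}\right) = 0 \left(\frac{25}{24} + \frac{5}{24}\right) = 0 \cdot \frac{5}{4} = 0$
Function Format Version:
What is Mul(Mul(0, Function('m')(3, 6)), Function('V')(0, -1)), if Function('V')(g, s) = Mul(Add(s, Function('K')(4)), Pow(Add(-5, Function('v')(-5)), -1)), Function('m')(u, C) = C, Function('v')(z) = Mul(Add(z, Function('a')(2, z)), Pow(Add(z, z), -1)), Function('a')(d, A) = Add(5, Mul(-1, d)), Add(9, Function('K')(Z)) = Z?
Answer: 0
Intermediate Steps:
Function('K')(Z) = Add(-9, Z)
Function('v')(z) = Mul(Rational(1, 2), Pow(z, -1), Add(3, z)) (Function('v')(z) = Mul(Add(z, Add(5, Mul(-1, 2))), Pow(Add(z, z), -1)) = Mul(Add(z, Add(5, -2)), Pow(Mul(2, z), -1)) = Mul(Add(z, 3), Mul(Rational(1, 2), Pow(z, -1))) = Mul(Add(3, z), Mul(Rational(1, 2), Pow(z, -1))) = Mul(Rational(1, 2), Pow(z, -1), Add(3, z)))
Function('V')(g, s) = Add(Rational(25, 24), Mul(Rational(-5, 24), s)) (Function('V')(g, s) = Mul(Add(s, Add(-9, 4)), Pow(Add(-5, Mul(Rational(1, 2), Pow(-5, -1), Add(3, -5))), -1)) = Mul(Add(s, -5), Pow(Add(-5, Mul(Rational(1, 2), Rational(-1, 5), -2)), -1)) = Mul(Add(-5, s), Pow(Add(-5, Rational(1, 5)), -1)) = Mul(Add(-5, s), Pow(Rational(-24, 5), -1)) = Mul(Add(-5, s), Rational(-5, 24)) = Add(Rational(25, 24), Mul(Rational(-5, 24), s)))
Mul(Mul(0, Function('m')(3, 6)), Function('V')(0, -1)) = Mul(Mul(0, 6), Add(Rational(25, 24), Mul(Rational(-5, 24), -1))) = Mul(0, Add(Rational(25, 24), Rational(5, 24))) = Mul(0, Rational(5, 4)) = 0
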